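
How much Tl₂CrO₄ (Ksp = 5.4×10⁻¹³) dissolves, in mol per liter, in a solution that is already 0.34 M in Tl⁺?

Tl₂CrO₄(s) ⇌ 2 Tl⁺(aq) + CrO₄²⁻(aq)
With Tl⁺ already at 0.34 M and s small, take [Tl⁺] ≈ 0.34 M and [CrO₄²⁻] = s.
Ksp = [Tl⁺]^2[CrO₄²⁻] = (0.34)^2s
s = 5.4×10⁻¹³ / (0.34)^2 = 4.7×10⁻¹²
s = 4.7×10⁻¹² M

4.7×10⁻¹² M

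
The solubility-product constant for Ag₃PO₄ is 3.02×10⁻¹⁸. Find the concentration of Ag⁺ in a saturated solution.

5.49×10⁻⁵ M

Ag₃PO₄(s) ⇌ 3 Ag⁺(aq) + PO₄³⁻(aq)
Call the molar solubility s, so that [Ag⁺] = 3s and [PO₄³⁻] = s.
Ksp = [Ag⁺]^3[PO₄³⁻] = (3s)^3 · s = 27s^4 = 3.02×10⁻¹⁸
s = 1.83×10⁻⁵ mol L⁻¹
[Ag⁺] = 3s = 5.49×10⁻⁵ mol L⁻¹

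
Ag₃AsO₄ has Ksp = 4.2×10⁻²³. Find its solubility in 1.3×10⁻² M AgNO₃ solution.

Ag₃AsO₄(s) ⇌ 3 Ag⁺(aq) + AsO₄³⁻(aq)
With Ag⁺ already at 1.3×10⁻² M and s small, take [Ag⁺] ≈ 1.3×10⁻² M and [AsO₄³⁻] = s.
Ksp = [Ag⁺]^3[AsO₄³⁻] = (1.3×10⁻²)^3s
s = 4.2×10⁻²³ / (1.3×10⁻²)^3 = 1.9×10⁻¹⁷
s = 1.9×10⁻¹⁷ M

1.9×10⁻¹⁷ M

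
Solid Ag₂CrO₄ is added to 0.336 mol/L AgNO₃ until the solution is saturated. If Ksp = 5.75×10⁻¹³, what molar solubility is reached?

5.09×10⁻¹² M

Ag₂CrO₄(s) ⇌ 2 Ag⁺(aq) + CrO₄²⁻(aq)
Let s be the solubility of Ag₂CrO₄ here. The common ion gives [Ag⁺] ≈ 0.336 mol/L, and [CrO₄²⁻] = s.
Ksp = [Ag⁺]^2[CrO₄²⁻] = (0.336)^2s
s = 5.75×10⁻¹³ / (0.336)^2 = 5.09×10⁻¹²
s = 5.09×10⁻¹² mol/L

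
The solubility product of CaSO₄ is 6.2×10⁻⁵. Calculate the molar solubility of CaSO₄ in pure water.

7.9×10⁻³ M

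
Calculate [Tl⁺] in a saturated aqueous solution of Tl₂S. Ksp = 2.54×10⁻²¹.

1.72×10⁻⁷ M

Tl₂S(s) ⇌ 2 Tl⁺(aq) + S²⁻(aq)
Call the molar solubility s, so that [Tl⁺] = 2s and [S²⁻] = s.
Ksp = [Tl⁺]^2[S²⁻] = (2s)^2 · s = 4s^3 = 2.54×10⁻²¹
s = 8.60×10⁻⁸ mol/L
[Tl⁺] = 2s = 1.72×10⁻⁷ mol/L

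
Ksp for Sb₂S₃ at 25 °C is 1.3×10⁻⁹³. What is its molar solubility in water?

1.0×10⁻¹⁹ M

Sb₂S₃(s) ⇌ 2 Sb³⁺(aq) + 3 S²⁻(aq)
For each mole of Sb₂S₃ that dissolves per liter, [Sb³⁺] = 2s and [S²⁻] = 3s; let s denote this solubility.
Ksp = [Sb³⁺]^2[S²⁻]^3 = (2s)^2 · (3s)^3 = 108s^5
108s^5 = 1.3×10⁻⁹³  ⇒  s^5 = 1.2×10⁻⁹⁵
s = (1.2×10⁻⁹⁵)^(1/5) = 1.0×10⁻¹⁹ mol L⁻¹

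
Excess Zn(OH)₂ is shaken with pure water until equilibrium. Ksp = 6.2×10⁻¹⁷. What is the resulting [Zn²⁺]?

2.5×10⁻⁶ M

Zn(OH)₂(s) ⇌ Zn²⁺(aq) + 2 OH⁻(aq)
Let s be the molar solubility. Then [Zn²⁺] = s and [OH⁻] = 2s.
Ksp = [Zn²⁺][OH⁻]^2 = s · (2s)^2 = 4s^3 = 6.2×10⁻¹⁷
s = 2.5×10⁻⁶ mol L⁻¹
[Zn²⁺] = s = 2.5×10⁻⁶ mol L⁻¹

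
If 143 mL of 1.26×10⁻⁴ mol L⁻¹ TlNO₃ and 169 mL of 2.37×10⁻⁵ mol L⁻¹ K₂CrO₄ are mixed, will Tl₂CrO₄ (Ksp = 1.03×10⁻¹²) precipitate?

After mixing, V = 143 mL + 169 mL = 312 mL.
[Tl⁺] = (1.26×10⁻⁴)(143)/312 = 5.78×10⁻⁵ mol L⁻¹
[CrO₄²⁻] = (2.37×10⁻⁵)(169)/312 = 1.28×10⁻⁵ mol L⁻¹
Q = [Tl⁺]^2[CrO₄²⁻] = 4.28×10⁻¹⁴
Q < Ksp (4.28×10⁻¹⁴ vs 1.03×10⁻¹²); the solution remains unsaturated and no precipitate forms.

No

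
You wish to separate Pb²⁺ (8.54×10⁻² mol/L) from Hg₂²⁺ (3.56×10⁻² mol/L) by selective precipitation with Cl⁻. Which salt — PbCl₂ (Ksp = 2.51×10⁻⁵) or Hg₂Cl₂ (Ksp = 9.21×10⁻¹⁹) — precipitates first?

Hg₂Cl₂

Precipitation of each salt begins when its ion product equals Ksp.
For PbCl₂: [Cl⁻] = (Ksp/[Pb²⁺])^(1/2) = 1.71×10⁻² mol/L
For Hg₂Cl₂: [Cl⁻] = (Ksp/[Hg₂²⁺])^(1/2) = 5.09×10⁻⁹ mol/L
Hg₂Cl₂ requires the lower [Cl⁻], so it precipitates first.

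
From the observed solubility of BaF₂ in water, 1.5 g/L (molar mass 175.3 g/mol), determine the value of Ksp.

Ksp = 2.5×10⁻⁶

s = (1.5 g L⁻¹)/(175.3 g mol⁻¹) = 8.557×10⁻³ M
BaF₂(s) ⇌ Ba²⁺(aq) + 2 F⁻(aq)
With molar solubility s: [Ba²⁺] = s, [F⁻] = 2s.
Ksp = [Ba²⁺][F⁻]^2 = s · (2s)^2 = 4s^3
Ksp = 4 × (8.557×10⁻³)^3 = 2.5×10⁻⁶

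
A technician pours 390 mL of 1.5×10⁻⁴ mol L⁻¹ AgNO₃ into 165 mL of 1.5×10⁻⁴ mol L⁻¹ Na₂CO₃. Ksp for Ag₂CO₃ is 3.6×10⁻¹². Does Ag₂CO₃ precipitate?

After mixing, V = 390 mL + 165 mL = 555 mL.
[Ag⁺] = (1.5×10⁻⁴)(390)/555 = 1.1×10⁻⁴ mol L⁻¹
[CO₃²⁻] = (1.5×10⁻⁴)(165)/555 = 4.5×10⁻⁵ mol L⁻¹
Q = [Ag⁺]^2[CO₃²⁻] = 5.0×10⁻¹³
Q = 5.0×10⁻¹³ < Ksp = 3.6×10⁻¹², so the solution is unsaturated and no precipitate forms.

No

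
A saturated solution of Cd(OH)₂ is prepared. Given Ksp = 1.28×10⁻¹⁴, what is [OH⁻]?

Cd(OH)₂(s) ⇌ Cd²⁺(aq) + 2 OH⁻(aq)
Let s be the molar solubility. Then [Cd²⁺] = s and [OH⁻] = 2s.
Ksp = [Cd²⁺][OH⁻]^2 = s · (2s)^2 = 4s^3 = 1.28×10⁻¹⁴
s = 1.47×10⁻⁵ mol/L
[OH⁻] = 2s = 2.95×10⁻⁵ mol/L

2.95×10⁻⁵ M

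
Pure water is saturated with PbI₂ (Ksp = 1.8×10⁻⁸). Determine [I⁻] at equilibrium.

3.3×10⁻³ M

PbI₂(s) ⇌ Pb²⁺(aq) + 2 I⁻(aq)
If s mol/L of PbI₂ dissolves, [Pb²⁺] = s and [I⁻] = 2s.
Ksp = [Pb²⁺][I⁻]^2 = s · (2s)^2 = 4s^3 = 1.8×10⁻⁸
s = 1.7×10⁻³ M
[I⁻] = 2s = 3.3×10⁻³ M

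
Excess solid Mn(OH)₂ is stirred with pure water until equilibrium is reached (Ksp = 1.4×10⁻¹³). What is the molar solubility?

Mn(OH)₂(s) ⇌ Mn²⁺(aq) + 2 OH⁻(aq)
Call the molar solubility s, so that [Mn²⁺] = s and [OH⁻] = 2s.
Ksp = [Mn²⁺][OH⁻]^2 = s · (2s)^2 = 4s^3
4s^3 = 1.4×10⁻¹³  ⇒  s^3 = 3.5×10⁻¹⁴
s = (3.5×10⁻¹⁴)^(1/3) = 3.3×10⁻⁵ mol L⁻¹

3.3×10⁻⁵ M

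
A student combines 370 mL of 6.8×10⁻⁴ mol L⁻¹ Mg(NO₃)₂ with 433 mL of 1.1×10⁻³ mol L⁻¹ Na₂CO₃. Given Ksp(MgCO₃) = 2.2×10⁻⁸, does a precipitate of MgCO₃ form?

After mixing, V = 370 mL + 433 mL = 803 mL.
[Mg²⁺] = (6.8×10⁻⁴)(370)/803 = 3.1×10⁻⁴ mol L⁻¹
[CO₃²⁻] = (1.1×10⁻³)(433)/803 = 5.9×10⁻⁴ mol L⁻¹
Q = [Mg²⁺][CO₃²⁻] = 1.9×10⁻⁷
Since Q (1.9×10⁻⁷) exceeds Ksp (2.2×10⁻⁸), MgCO₃ will precipitate.

Yes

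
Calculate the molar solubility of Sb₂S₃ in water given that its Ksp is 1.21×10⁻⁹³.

Sb₂S₃(s) ⇌ 2 Sb³⁺(aq) + 3 S²⁻(aq)
Let s be the molar solubility. Then [Sb³⁺] = 2s and [S²⁻] = 3s.
Ksp = [Sb³⁺]^2[S²⁻]^3 = (2s)^2 · (3s)^3 = 108s^5
108s^5 = 1.21×10⁻⁹³  ⇒  s^5 = 1.12×10⁻⁹⁵
s = (1.12×10⁻⁹⁵)^(1/5) = 1.02×10⁻¹⁹ mol/L

1.02×10⁻¹⁹ M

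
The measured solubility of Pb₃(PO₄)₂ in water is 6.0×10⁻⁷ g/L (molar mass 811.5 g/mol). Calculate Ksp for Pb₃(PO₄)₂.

Molar solubility s = (6.0×10⁻⁷ g/L) / (811.5 g/mol) = 7.394×10⁻¹⁰ mol/L
Pb₃(PO₄)₂(s) ⇌ 3 Pb²⁺(aq) + 2 PO₄³⁻(aq)
For each mole of Pb₃(PO₄)₂ that dissolves per liter, [Pb²⁺] = 3s and [PO₄³⁻] = 2s; let s denote this solubility.
Ksp = [Pb²⁺]^3[PO₄³⁻]^2 = (3s)^3 · (2s)^2 = 108s^5
Ksp = 108 × (7.394×10⁻¹⁰)^5 = 2.4×10⁻⁴⁴

Ksp = 2.4×10⁻⁴⁴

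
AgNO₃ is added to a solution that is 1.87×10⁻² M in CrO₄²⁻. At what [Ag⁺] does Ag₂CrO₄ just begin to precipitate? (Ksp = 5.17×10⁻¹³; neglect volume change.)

5.26×10⁻⁶ M

The threshold for precipitation is Q = Ksp.
Ag₂CrO₄(s) ⇌ 2 Ag⁺(aq) + CrO₄²⁻(aq)
Ksp = [Ag⁺]^2[CrO₄²⁻] = [Ag⁺]^2(1.87×10⁻²)
[Ag⁺]^2 = 5.17×10⁻¹³ / (1.87×10⁻²) = 2.76×10⁻¹¹
[Ag⁺] = 5.26×10⁻⁶ M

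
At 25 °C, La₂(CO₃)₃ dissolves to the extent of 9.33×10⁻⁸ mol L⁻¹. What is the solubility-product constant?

La₂(CO₃)₃(s) ⇌ 2 La³⁺(aq) + 3 CO₃²⁻(aq)
With molar solubility s: [La³⁺] = 2s, [CO₃²⁻] = 3s.
Ksp = [La³⁺]^2[CO₃²⁻]^3 = (2s)^2 · (3s)^3 = 108s^5
Ksp = 108 × (9.33×10⁻⁸)^5 = 7.64×10⁻³⁴

Ksp = 7.64×10⁻³⁴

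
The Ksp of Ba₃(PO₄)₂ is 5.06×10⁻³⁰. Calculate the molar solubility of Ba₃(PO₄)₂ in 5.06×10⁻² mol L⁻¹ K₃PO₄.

4.18×10⁻¹⁰ M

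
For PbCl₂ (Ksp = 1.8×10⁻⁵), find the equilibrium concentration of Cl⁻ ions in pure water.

3.3×10⁻² M

PbCl₂(s) ⇌ Pb²⁺(aq) + 2 Cl⁻(aq)
Let s be the molar solubility. Then [Pb²⁺] = s and [Cl⁻] = 2s.
Ksp = [Pb²⁺][Cl⁻]^2 = s · (2s)^2 = 4s^3 = 1.8×10⁻⁵
s = 1.7×10⁻² M
[Cl⁻] = 2s = 3.3×10⁻² M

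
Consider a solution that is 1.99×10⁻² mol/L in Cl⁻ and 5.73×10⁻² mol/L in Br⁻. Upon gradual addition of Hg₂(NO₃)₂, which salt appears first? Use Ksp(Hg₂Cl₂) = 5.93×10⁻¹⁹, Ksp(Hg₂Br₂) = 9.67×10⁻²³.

Precipitation of each salt begins when its ion product equals Ksp.
For Hg₂Cl₂: [Hg₂²⁺] = (Ksp/[Cl⁻]^2) = 1.50×10⁻¹⁵ mol/L
For Hg₂Br₂: [Hg₂²⁺] = (Ksp/[Br⁻]^2) = 2.95×10⁻²⁰ mol/L
The smaller threshold [Hg₂²⁺] is reached first, so Hg₂Br₂ precipitates first.

Hg₂Br₂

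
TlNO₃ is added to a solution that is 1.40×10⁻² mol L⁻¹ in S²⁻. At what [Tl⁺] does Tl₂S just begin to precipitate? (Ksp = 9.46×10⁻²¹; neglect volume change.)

Precipitation begins when Q = Ksp.
Tl₂S(s) ⇌ 2 Tl⁺(aq) + S²⁻(aq)
Ksp = [Tl⁺]^2[S²⁻] = [Tl⁺]^2(1.40×10⁻²)
[Tl⁺]^2 = 9.46×10⁻²¹ / (1.40×10⁻²) = 6.76×10⁻¹⁹
[Tl⁺] = 8.22×10⁻¹⁰ mol L⁻¹

8.22×10⁻¹⁰ M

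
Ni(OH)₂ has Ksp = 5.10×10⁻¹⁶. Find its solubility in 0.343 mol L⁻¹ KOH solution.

Ni(OH)₂(s) ⇌ Ni²⁺(aq) + 2 OH⁻(aq)
The solution already contains OH⁻ at 0.343 mol L⁻¹. Let s be the molar solubility of Ni(OH)₂.
[OH⁻] ≈ 0.343 mol L⁻¹ (common ion dominates); [Ni²⁺] = s.
Ksp = [Ni²⁺][OH⁻]^2 = s(0.343)^2
s = 5.10×10⁻¹⁶ / (0.343)^2 = 4.33×10⁻¹⁵
s = 4.33×10⁻¹⁵ mol L⁻¹

4.33×10⁻¹⁵ M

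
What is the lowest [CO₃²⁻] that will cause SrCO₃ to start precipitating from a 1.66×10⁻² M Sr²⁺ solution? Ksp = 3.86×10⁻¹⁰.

2.33×10⁻⁸ M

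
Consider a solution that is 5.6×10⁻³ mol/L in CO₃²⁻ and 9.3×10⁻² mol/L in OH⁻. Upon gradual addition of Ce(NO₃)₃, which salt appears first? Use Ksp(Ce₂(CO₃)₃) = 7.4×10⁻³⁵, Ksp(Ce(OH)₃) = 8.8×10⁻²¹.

A salt starts to precipitate once the ion product Q reaches its Ksp.
For Ce₂(CO₃)₃: [Ce³⁺] = (Ksp/[CO₃²⁻]^3)^(1/2) = 2.1×10⁻¹⁴ mol/L
For Ce(OH)₃: [Ce³⁺] = (Ksp/[OH⁻]^3) = 1.1×10⁻¹⁷ mol/L
Ce(OH)₃ requires the lower [Ce³⁺], so it precipitates first.

Ce(OH)₃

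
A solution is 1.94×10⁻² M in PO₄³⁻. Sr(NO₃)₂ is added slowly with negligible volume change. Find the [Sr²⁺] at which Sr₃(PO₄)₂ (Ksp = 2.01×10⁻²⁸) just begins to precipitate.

Each salt precipitates once Q = Ksp for that salt.
Sr₃(PO₄)₂(s) ⇌ 3 Sr²⁺(aq) + 2 PO₄³⁻(aq)
Ksp = [Sr²⁺]^3[PO₄³⁻]^2 = [Sr²⁺]^3(1.94×10⁻²)^2
[Sr²⁺]^3 = 2.01×10⁻²⁸ / (1.94×10⁻²)^2 = 5.34×10⁻²⁵
[Sr²⁺] = 8.11×10⁻⁹ M

8.11×10⁻⁹ M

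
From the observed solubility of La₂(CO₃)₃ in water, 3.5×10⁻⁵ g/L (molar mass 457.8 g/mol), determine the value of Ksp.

Ksp = 2.8×10⁻³⁴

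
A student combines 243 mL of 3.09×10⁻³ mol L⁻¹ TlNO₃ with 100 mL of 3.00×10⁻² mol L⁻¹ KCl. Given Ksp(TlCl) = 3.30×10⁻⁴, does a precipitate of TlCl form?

No

The combined volume is 343 mL.
[Tl⁺] = (3.09×10⁻³)(243)/343 = 2.19×10⁻³ mol L⁻¹
[Cl⁻] = (3.00×10⁻²)(100)/343 = 8.75×10⁻³ mol L⁻¹
Q = [Tl⁺][Cl⁻] = 1.91×10⁻⁵
Q < Ksp (1.91×10⁻⁵ vs 3.30×10⁻⁴); the solution remains unsaturated and no precipitate forms.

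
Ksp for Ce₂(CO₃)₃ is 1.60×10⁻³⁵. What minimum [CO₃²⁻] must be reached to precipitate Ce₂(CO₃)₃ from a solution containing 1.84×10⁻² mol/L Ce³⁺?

A salt starts to precipitate once the ion product Q reaches its Ksp.
Ce₂(CO₃)₃(s) ⇌ 2 Ce³⁺(aq) + 3 CO₃²⁻(aq)
Ksp = [Ce³⁺]^2[CO₃²⁻]^3 = [CO₃²⁻]^3(1.84×10⁻²)^2
[CO₃²⁻]^3 = 1.60×10⁻³⁵ / (1.84×10⁻²)^2 = 4.73×10⁻³²
[CO₃²⁻] = 3.62×10⁻¹¹ mol/L

3.62×10⁻¹¹ M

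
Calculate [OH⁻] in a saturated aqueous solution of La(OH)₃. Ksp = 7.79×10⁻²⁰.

2.20×10⁻⁵ M

La(OH)₃(s) ⇌ La³⁺(aq) + 3 OH⁻(aq)
Call the molar solubility s, so that [La³⁺] = s and [OH⁻] = 3s.
Ksp = [La³⁺][OH⁻]^3 = s · (3s)^3 = 27s^4 = 7.79×10⁻²⁰
s = 7.33×10⁻⁶ mol/L
[OH⁻] = 3s = 2.20×10⁻⁵ mol/L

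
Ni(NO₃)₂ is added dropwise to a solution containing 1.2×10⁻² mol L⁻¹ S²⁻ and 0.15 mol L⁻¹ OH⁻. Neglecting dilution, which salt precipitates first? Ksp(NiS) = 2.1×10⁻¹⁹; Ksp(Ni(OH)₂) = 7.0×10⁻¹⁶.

NiS

Precipitation of each salt begins when its ion product equals Ksp.
For NiS: [Ni²⁺] = (Ksp/[S²⁻]) = 1.8×10⁻¹⁷ mol L⁻¹
For Ni(OH)₂: [Ni²⁺] = (Ksp/[OH⁻]^2) = 3.1×10⁻¹⁴ mol L⁻¹
NiS requires the lower [Ni²⁺], so it precipitates first.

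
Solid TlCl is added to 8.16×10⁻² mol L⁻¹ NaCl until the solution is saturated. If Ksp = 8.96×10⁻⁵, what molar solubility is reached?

TlCl(s) ⇌ Tl⁺(aq) + Cl⁻(aq)
Let s be the solubility of TlCl here. The common ion gives [Cl⁻] ≈ 8.16×10⁻² mol L⁻¹, and [Tl⁺] = s.
Ksp = [Tl⁺][Cl⁻] = s(8.16×10⁻²)
s = 8.96×10⁻⁵ / (8.16×10⁻²) = 1.10×10⁻³
s = 1.10×10⁻³ mol L⁻¹

1.10×10⁻³ M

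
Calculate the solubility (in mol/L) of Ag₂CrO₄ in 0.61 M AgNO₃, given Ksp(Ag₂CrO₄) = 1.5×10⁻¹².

Ag₂CrO₄(s) ⇌ 2 Ag⁺(aq) + CrO₄²⁻(aq)
Ag⁺ is already present at 0.61 M. If s mol/L of Ag₂CrO₄ dissolves, [CrO₄²⁻] = s while [Ag⁺] ≈ 0.61 M.
Ksp = [Ag⁺]^2[CrO₄²⁻] = (0.61)^2s
s = 1.5×10⁻¹² / (0.61)^2 = 4.0×10⁻¹²
s = 4.0×10⁻¹² M

4.0×10⁻¹² M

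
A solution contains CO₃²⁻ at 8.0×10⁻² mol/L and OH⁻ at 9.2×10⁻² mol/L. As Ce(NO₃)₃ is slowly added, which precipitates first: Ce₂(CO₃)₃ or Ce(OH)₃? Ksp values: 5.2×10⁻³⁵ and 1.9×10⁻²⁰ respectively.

The threshold for precipitation is Q = Ksp.
For Ce₂(CO₃)₃: [Ce³⁺] = (Ksp/[CO₃²⁻]^3)^(1/2) = 3.2×10⁻¹⁶ mol/L
For Ce(OH)₃: [Ce³⁺] = (Ksp/[OH⁻]^3) = 2.4×10⁻¹⁷ mol/L
Ce(OH)₃ requires the lower [Ce³⁺], so it precipitates first.

Ce(OH)₃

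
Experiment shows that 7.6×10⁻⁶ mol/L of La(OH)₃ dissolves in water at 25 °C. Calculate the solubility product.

La(OH)₃(s) ⇌ La³⁺(aq) + 3 OH⁻(aq)
Let s be the molar solubility. Then [La³⁺] = s and [OH⁻] = 3s.
Ksp = [La³⁺][OH⁻]^3 = s · (3s)^3 = 27s^4
Ksp = 27 × (7.6×10⁻⁶)^4 = 9.0×10⁻²⁰

Ksp = 9.0×10⁻²⁰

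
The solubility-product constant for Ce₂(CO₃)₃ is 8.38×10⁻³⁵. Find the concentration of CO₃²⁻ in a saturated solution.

1.80×10⁻⁷ M

Ce₂(CO₃)₃(s) ⇌ 2 Ce³⁺(aq) + 3 CO₃²⁻(aq)
Let s be the molar solubility. Then [Ce³⁺] = 2s and [CO₃²⁻] = 3s.
Ksp = [Ce³⁺]^2[CO₃²⁻]^3 = (2s)^2 · (3s)^3 = 108s^5 = 8.38×10⁻³⁵
s = 6.00×10⁻⁸ mol L⁻¹
[CO₃²⁻] = 3s = 1.80×10⁻⁷ mol L⁻¹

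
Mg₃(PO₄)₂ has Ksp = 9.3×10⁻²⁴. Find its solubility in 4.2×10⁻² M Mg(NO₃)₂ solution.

1.8×10⁻¹⁰ M

Mg₃(PO₄)₂(s) ⇌ 3 Mg²⁺(aq) + 2 PO₄³⁻(aq)
Mg²⁺ is already present at 4.2×10⁻² M. If s mol/L of Mg₃(PO₄)₂ dissolves, [PO₄³⁻] = 2s while [Mg²⁺] ≈ 4.2×10⁻² M.
Ksp = [Mg²⁺]^3[PO₄³⁻]^2 = (4.2×10⁻²)^3(2s)^2
(2s)^2 = 9.3×10⁻²⁴ / (4.2×10⁻²)^3 = 1.3×10⁻¹⁹
s = 1.8×10⁻¹⁰ M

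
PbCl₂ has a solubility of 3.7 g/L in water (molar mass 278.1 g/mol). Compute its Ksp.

s = (3.7 g L⁻¹)/(278.1 g mol⁻¹) = 1.330×10⁻² M
PbCl₂(s) ⇌ Pb²⁺(aq) + 2 Cl⁻(aq)
For each mole of PbCl₂ that dissolves per liter, [Pb²⁺] = s and [Cl⁻] = 2s; let s denote this solubility.
Ksp = [Pb²⁺][Cl⁻]^2 = s · (2s)^2 = 4s^3
Ksp = 4 × (1.330×10⁻²)^3 = 9.4×10⁻⁶

Ksp = 9.4×10⁻⁶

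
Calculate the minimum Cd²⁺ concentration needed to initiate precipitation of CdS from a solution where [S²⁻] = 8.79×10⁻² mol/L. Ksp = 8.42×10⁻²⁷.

Precipitation begins when Q = Ksp.
CdS(s) ⇌ Cd²⁺(aq) + S²⁻(aq)
Ksp = [Cd²⁺][S²⁻] = [Cd²⁺](8.79×10⁻²)
[Cd²⁺] = 8.42×10⁻²⁷ / (8.79×10⁻²) = 9.58×10⁻²⁶
[Cd²⁺] = 9.58×10⁻²⁶ mol/L

9.58×10⁻²⁶ M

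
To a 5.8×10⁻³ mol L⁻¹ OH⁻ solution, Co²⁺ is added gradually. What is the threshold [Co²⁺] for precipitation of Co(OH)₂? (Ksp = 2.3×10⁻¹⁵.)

6.8×10⁻¹¹ M

Precipitation of each salt begins when its ion product equals Ksp.
Co(OH)₂(s) ⇌ Co²⁺(aq) + 2 OH⁻(aq)
Ksp = [Co²⁺][OH⁻]^2 = [Co²⁺](5.8×10⁻³)^2
[Co²⁺] = 2.3×10⁻¹⁵ / (5.8×10⁻³)^2 = 6.8×10⁻¹¹
[Co²⁺] = 6.8×10⁻¹¹ mol L⁻¹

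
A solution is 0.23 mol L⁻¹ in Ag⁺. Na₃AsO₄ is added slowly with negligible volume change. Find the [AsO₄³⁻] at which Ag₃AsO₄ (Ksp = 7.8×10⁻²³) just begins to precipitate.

6.4×10⁻²¹ M

Each salt precipitates once Q = Ksp for that salt.
Ag₃AsO₄(s) ⇌ 3 Ag⁺(aq) + AsO₄³⁻(aq)
Ksp = [Ag⁺]^3[AsO₄³⁻] = [AsO₄³⁻](0.23)^3
[AsO₄³⁻] = 7.8×10⁻²³ / (0.23)^3 = 6.4×10⁻²¹
[AsO₄³⁻] = 6.4×10⁻²¹ mol L⁻¹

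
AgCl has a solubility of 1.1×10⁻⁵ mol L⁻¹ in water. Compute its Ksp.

Ksp = 1.2×10⁻¹⁰

AgCl(s) ⇌ Ag⁺(aq) + Cl⁻(aq)
For each mole of AgCl that dissolves per liter, [Ag⁺] = s and [Cl⁻] = s; let s denote this solubility.
Ksp = [Ag⁺][Cl⁻] = s · s = s^2
Ksp = (1.1×10⁻⁵)^2 = 1.2×10⁻¹⁰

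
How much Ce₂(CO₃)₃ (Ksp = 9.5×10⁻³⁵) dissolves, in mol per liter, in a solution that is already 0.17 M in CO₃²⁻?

7.0×10⁻¹⁷ M

Ce₂(CO₃)₃(s) ⇌ 2 Ce³⁺(aq) + 3 CO₃²⁻(aq)
CO₃²⁻ is already present at 0.17 M. If s mol/L of Ce₂(CO₃)₃ dissolves, [Ce³⁺] = 2s while [CO₃²⁻] ≈ 0.17 M.
Ksp = [Ce³⁺]^2[CO₃²⁻]^3 = (2s)^2(0.17)^3
(2s)^2 = 9.5×10⁻³⁵ / (0.17)^3 = 1.9×10⁻³²
s = 7.0×10⁻¹⁷ M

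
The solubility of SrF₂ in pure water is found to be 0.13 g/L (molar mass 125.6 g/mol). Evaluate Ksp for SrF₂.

Molar solubility s = (0.13 g/L) / (125.6 g/mol) = 1.035×10⁻³ mol/L
SrF₂(s) ⇌ Sr²⁺(aq) + 2 F⁻(aq)
For each mole of SrF₂ that dissolves per liter, [Sr²⁺] = s and [F⁻] = 2s; let s denote this solubility.
Ksp = [Sr²⁺][F⁻]^2 = s · (2s)^2 = 4s^3
Ksp = 4 × (1.035×10⁻³)^3 = 4.4×10⁻⁹

Ksp = 4.4×10⁻⁹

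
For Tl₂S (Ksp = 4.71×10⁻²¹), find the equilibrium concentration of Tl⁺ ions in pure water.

Tl₂S(s) ⇌ 2 Tl⁺(aq) + S²⁻(aq)
Call the molar solubility s, so that [Tl⁺] = 2s and [S²⁻] = s.
Ksp = [Tl⁺]^2[S²⁻] = (2s)^2 · s = 4s^3 = 4.71×10⁻²¹
s = 1.06×10⁻⁷ mol/L
[Tl⁺] = 2s = 2.11×10⁻⁷ mol/L

2.11×10⁻⁷ M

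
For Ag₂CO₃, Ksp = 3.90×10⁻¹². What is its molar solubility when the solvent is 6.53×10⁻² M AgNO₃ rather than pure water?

Ag₂CO₃(s) ⇌ 2 Ag⁺(aq) + CO₃²⁻(aq)
With Ag⁺ already at 6.53×10⁻² M and s small, take [Ag⁺] ≈ 6.53×10⁻² M and [CO₃²⁻] = s.
Ksp = [Ag⁺]^2[CO₃²⁻] = (6.53×10⁻²)^2s
s = 3.90×10⁻¹² / (6.53×10⁻²)^2 = 9.15×10⁻¹⁰
s = 9.15×10⁻¹⁰ M

9.15×10⁻¹⁰ M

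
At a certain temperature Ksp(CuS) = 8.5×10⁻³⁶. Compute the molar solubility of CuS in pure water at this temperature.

2.9×10⁻¹⁸ M

CuS(s) ⇌ Cu²⁺(aq) + S²⁻(aq)
For each mole of CuS that dissolves per liter, [Cu²⁺] = s and [S²⁻] = s; let s denote this solubility.
Ksp = [Cu²⁺][S²⁻] = s · s = s^2
s^2 = 8.5×10⁻³⁶
Taking the 2nd root, s = 2.9×10⁻¹⁸ M.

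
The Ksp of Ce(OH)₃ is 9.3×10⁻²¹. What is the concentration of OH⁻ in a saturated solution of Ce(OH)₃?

Ce(OH)₃(s) ⇌ Ce³⁺(aq) + 3 OH⁻(aq)
Call the molar solubility s, so that [Ce³⁺] = s and [OH⁻] = 3s.
Ksp = [Ce³⁺][OH⁻]^3 = s · (3s)^3 = 27s^4 = 9.3×10⁻²¹
s = 4.3×10⁻⁶ mol L⁻¹
[OH⁻] = 3s = 1.3×10⁻⁵ mol L⁻¹

1.3×10⁻⁵ M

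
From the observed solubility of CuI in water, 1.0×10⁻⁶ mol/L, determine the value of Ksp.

Ksp = 1.0×10⁻¹²

CuI(s) ⇌ Cu⁺(aq) + I⁻(aq)
With molar solubility s: [Cu⁺] = s, [I⁻] = s.
Ksp = [Cu⁺][I⁻] = s · s = s^2
Ksp = (1.0×10⁻⁶)^2 = 1.0×10⁻¹²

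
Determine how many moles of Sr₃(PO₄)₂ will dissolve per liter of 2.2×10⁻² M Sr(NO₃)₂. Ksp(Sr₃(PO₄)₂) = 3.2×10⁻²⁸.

Sr₃(PO₄)₂(s) ⇌ 3 Sr²⁺(aq) + 2 PO₄³⁻(aq)
With Sr²⁺ already at 2.2×10⁻² M and s small, take [Sr²⁺] ≈ 2.2×10⁻² M and [PO₄³⁻] = 2s.
Ksp = [Sr²⁺]^3[PO₄³⁻]^2 = (2.2×10⁻²)^3(2s)^2
(2s)^2 = 3.2×10⁻²⁸ / (2.2×10⁻²)^3 = 3.0×10⁻²³
s = 2.7×10⁻¹² M

2.7×10⁻¹² M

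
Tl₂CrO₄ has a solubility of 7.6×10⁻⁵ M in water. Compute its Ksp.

Ksp = 1.8×10⁻¹²

Tl₂CrO₄(s) ⇌ 2 Tl⁺(aq) + CrO₄²⁻(aq)
Let s be the molar solubility. Then [Tl⁺] = 2s and [CrO₄²⁻] = s.
Ksp = [Tl⁺]^2[CrO₄²⁻] = (2s)^2 · s = 4s^3
Ksp = 4 × (7.6×10⁻⁵)^3 = 1.8×10⁻¹²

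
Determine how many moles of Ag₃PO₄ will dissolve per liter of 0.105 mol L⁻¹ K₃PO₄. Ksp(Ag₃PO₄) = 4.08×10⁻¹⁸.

Ag₃PO₄(s) ⇌ 3 Ag⁺(aq) + PO₄³⁻(aq)
With PO₄³⁻ already at 0.105 mol L⁻¹ and s small, take [PO₄³⁻] ≈ 0.105 mol L⁻¹ and [Ag⁺] = 3s.
Ksp = [Ag⁺]^3[PO₄³⁻] = (3s)^3(0.105)
(3s)^3 = 4.08×10⁻¹⁸ / (0.105) = 3.89×10⁻¹⁷
s = 1.13×10⁻⁶ mol L⁻¹

1.13×10⁻⁶ M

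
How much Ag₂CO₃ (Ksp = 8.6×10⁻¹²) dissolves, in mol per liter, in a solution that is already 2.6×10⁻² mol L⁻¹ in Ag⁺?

Ag₂CO₃(s) ⇌ 2 Ag⁺(aq) + CO₃²⁻(aq)
The solution already contains Ag⁺ at 2.6×10⁻² mol L⁻¹. Let s be the molar solubility of Ag₂CO₃.
[Ag⁺] ≈ 2.6×10⁻² mol L⁻¹ (common ion dominates); [CO₃²⁻] = s.
Ksp = [Ag⁺]^2[CO₃²⁻] = (2.6×10⁻²)^2s
s = 8.6×10⁻¹² / (2.6×10⁻²)^2 = 1.3×10⁻⁸
s = 1.3×10⁻⁸ mol L⁻¹

1.3×10⁻⁸ M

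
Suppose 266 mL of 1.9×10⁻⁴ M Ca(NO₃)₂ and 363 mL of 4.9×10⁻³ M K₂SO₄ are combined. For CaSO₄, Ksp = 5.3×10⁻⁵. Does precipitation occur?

Total volume after mixing = 266 + 363 = 629 mL.
[Ca²⁺] = (1.9×10⁻⁴)(266)/629 = 8.0×10⁻⁵ M
[SO₄²⁻] = (4.9×10⁻³)(363)/629 = 2.8×10⁻³ M
Q = [Ca²⁺][SO₄²⁻] = 2.3×10⁻⁷
Since Q (2.3×10⁻⁷) is less than Ksp (5.3×10⁻⁵), no CaSO₄ precipitates.

No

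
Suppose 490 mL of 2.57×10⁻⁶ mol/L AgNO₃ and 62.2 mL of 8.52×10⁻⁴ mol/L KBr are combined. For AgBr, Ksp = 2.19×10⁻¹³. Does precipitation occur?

The combined volume is 552.2 mL.
[Ag⁺] = (2.57×10⁻⁶)(490)/552.2 = 2.28×10⁻⁶ mol/L
[Br⁻] = (8.52×10⁻⁴)(62.2)/552.2 = 9.60×10⁻⁵ mol/L
Q = [Ag⁺][Br⁻] = 2.19×10⁻¹⁰
Because Q > Ksp (2.19×10⁻¹⁰ vs 2.19×10⁻¹³), a precipitate of AgBr forms.

Yes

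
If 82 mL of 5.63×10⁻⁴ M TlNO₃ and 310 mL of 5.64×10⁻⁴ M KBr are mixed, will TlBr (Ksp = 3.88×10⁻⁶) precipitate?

No

Total volume after mixing = 82 + 310 = 392 mL.
[Tl⁺] = (5.63×10⁻⁴)(82)/392 = 1.18×10⁻⁴ M
[Br⁻] = (5.64×10⁻⁴)(310)/392 = 4.46×10⁻⁴ M
Q = [Tl⁺][Br⁻] = 5.25×10⁻⁸
Since Q (5.25×10⁻⁸) is less than Ksp (3.88×10⁻⁶), no TlBr precipitates.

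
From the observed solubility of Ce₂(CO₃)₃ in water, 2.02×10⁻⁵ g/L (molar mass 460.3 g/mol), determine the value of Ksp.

s = (2.02×10⁻⁵ g L⁻¹)/(460.3 g mol⁻¹) = 4.3884×10⁻⁸ M
Ce₂(CO₃)₃(s) ⇌ 2 Ce³⁺(aq) + 3 CO₃²⁻(aq)
If s mol/L of Ce₂(CO₃)₃ dissolves, [Ce³⁺] = 2s and [CO₃²⁻] = 3s.
Ksp = [Ce³⁺]^2[CO₃²⁻]^3 = (2s)^2 · (3s)^3 = 108s^5
Ksp = 108 × (4.3884×10⁻⁸)^5 = 1.76×10⁻³⁵

Ksp = 1.76×10⁻³⁵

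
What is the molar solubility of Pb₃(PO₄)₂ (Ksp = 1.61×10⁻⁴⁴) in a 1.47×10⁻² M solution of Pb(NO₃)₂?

3.56×10⁻²⁰ M

Pb₃(PO₄)₂(s) ⇌ 3 Pb²⁺(aq) + 2 PO₄³⁻(aq)
Let s be the solubility of Pb₃(PO₄)₂ here. The common ion gives [Pb²⁺] ≈ 1.47×10⁻² M, and [PO₄³⁻] = 2s.
Ksp = [Pb²⁺]^3[PO₄³⁻]^2 = (1.47×10⁻²)^3(2s)^2
(2s)^2 = 1.61×10⁻⁴⁴ / (1.47×10⁻²)^3 = 5.07×10⁻³⁹
s = 3.56×10⁻²⁰ M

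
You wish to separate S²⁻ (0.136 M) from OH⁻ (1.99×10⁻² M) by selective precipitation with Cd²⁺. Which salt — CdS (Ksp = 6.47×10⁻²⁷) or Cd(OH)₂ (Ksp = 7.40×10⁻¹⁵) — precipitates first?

The threshold for precipitation is Q = Ksp.
For CdS: [Cd²⁺] = (Ksp/[S²⁻]) = 4.76×10⁻²⁶ M
For Cd(OH)₂: [Cd²⁺] = (Ksp/[OH⁻]^2) = 1.87×10⁻¹¹ M
The smaller threshold [Cd²⁺] is reached first, so CdS precipitates first.

CdS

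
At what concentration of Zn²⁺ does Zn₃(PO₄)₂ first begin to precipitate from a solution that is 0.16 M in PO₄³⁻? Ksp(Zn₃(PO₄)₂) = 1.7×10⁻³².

8.7×10⁻¹¹ M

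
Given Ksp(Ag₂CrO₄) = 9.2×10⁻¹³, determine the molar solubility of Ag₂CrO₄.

Ag₂CrO₄(s) ⇌ 2 Ag⁺(aq) + CrO₄²⁻(aq)
If s mol/L of Ag₂CrO₄ dissolves, [Ag⁺] = 2s and [CrO₄²⁻] = s.
Ksp = [Ag⁺]^2[CrO₄²⁻] = (2s)^2 · s = 4s^3
4s^3 = 9.2×10⁻¹³  ⇒  s^3 = 2.3×10⁻¹³
s = (2.3×10⁻¹³)^(1/3) = 6.1×10⁻⁵ M

6.1×10⁻⁵ M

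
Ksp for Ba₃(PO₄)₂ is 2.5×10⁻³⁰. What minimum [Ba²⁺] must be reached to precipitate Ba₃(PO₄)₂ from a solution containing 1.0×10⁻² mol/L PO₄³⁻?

2.9×10⁻⁹ M

A salt starts to precipitate once the ion product Q reaches its Ksp.
Ba₃(PO₄)₂(s) ⇌ 3 Ba²⁺(aq) + 2 PO₄³⁻(aq)
Ksp = [Ba²⁺]^3[PO₄³⁻]^2 = [Ba²⁺]^3(1.0×10⁻²)^2
[Ba²⁺]^3 = 2.5×10⁻³⁰ / (1.0×10⁻²)^2 = 2.5×10⁻²⁶
[Ba²⁺] = 2.9×10⁻⁹ mol/L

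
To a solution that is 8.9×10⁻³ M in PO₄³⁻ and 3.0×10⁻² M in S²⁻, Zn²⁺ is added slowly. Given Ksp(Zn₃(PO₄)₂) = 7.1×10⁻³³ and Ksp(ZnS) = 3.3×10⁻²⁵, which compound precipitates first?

ZnS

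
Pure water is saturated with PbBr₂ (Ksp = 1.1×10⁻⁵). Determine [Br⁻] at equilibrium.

2.8×10⁻² M

PbBr₂(s) ⇌ Pb²⁺(aq) + 2 Br⁻(aq)
With molar solubility s: [Pb²⁺] = s, [Br⁻] = 2s.
Ksp = [Pb²⁺][Br⁻]^2 = s · (2s)^2 = 4s^3 = 1.1×10⁻⁵
s = 1.4×10⁻² M
[Br⁻] = 2s = 2.8×10⁻² M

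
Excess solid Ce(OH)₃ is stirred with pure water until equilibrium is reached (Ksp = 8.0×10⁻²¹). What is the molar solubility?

Ce(OH)₃(s) ⇌ Ce³⁺(aq) + 3 OH⁻(aq)
For each mole of Ce(OH)₃ that dissolves per liter, [Ce³⁺] = s and [OH⁻] = 3s; let s denote this solubility.
Ksp = [Ce³⁺][OH⁻]^3 = s · (3s)^3 = 27s^4
27s^4 = 8.0×10⁻²¹  ⇒  s^4 = 3.0×10⁻²²
Taking the 4th root, s = 4.1×10⁻⁶ mol L⁻¹.

4.1×10⁻⁶ M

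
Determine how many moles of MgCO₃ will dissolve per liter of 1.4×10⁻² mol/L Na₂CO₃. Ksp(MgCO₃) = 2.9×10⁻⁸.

2.1×10⁻⁶ M

MgCO₃(s) ⇌ Mg²⁺(aq) + CO₃²⁻(aq)
With CO₃²⁻ already at 1.4×10⁻² mol/L and s small, take [CO₃²⁻] ≈ 1.4×10⁻² mol/L and [Mg²⁺] = s.
Ksp = [Mg²⁺][CO₃²⁻] = s(1.4×10⁻²)
s = 2.9×10⁻⁸ / (1.4×10⁻²) = 2.1×10⁻⁶
s = 2.1×10⁻⁶ mol/L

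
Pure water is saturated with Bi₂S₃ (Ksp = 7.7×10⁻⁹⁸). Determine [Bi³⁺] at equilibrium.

Bi₂S₃(s) ⇌ 2 Bi³⁺(aq) + 3 S²⁻(aq)
If s mol/L of Bi₂S₃ dissolves, [Bi³⁺] = 2s and [S²⁻] = 3s.
Ksp = [Bi³⁺]^2[S²⁻]^3 = (2s)^2 · (3s)^3 = 108s^5 = 7.7×10⁻⁹⁸
s = 1.5×10⁻²⁰ mol L⁻¹
[Bi³⁺] = 2s = 3.0×10⁻²⁰ mol L⁻¹

3.0×10⁻²⁰ M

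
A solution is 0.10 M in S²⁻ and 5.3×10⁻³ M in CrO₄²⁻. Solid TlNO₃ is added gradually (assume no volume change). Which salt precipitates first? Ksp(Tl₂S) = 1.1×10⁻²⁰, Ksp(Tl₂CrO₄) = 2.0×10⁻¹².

Tl₂S

Precipitation of each salt begins when its ion product equals Ksp.
For Tl₂S: [Tl⁺] = (Ksp/[S²⁻])^(1/2) = 3.3×10⁻¹⁰ M
For Tl₂CrO₄: [Tl⁺] = (Ksp/[CrO₄²⁻])^(1/2) = 1.9×10⁻⁵ M
Since Tl₂S needs less Tl⁺ to reach saturation, it precipitates first.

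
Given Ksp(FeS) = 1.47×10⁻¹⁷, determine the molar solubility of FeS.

FeS(s) ⇌ Fe²⁺(aq) + S²⁻(aq)
Call the molar solubility s, so that [Fe²⁺] = s and [S²⁻] = s.
Ksp = [Fe²⁺][S²⁻] = s · s = s^2
s^2 = 1.47×10⁻¹⁷
Taking the 2nd root, s = 3.83×10⁻⁹ M.

3.83×10⁻⁹ M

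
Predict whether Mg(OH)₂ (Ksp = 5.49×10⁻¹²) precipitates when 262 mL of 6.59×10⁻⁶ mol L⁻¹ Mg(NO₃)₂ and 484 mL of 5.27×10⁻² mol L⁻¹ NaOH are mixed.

The combined volume is 746 mL.
[Mg²⁺] = (6.59×10⁻⁶)(262)/746 = 2.31×10⁻⁶ mol L⁻¹
[OH⁻] = (5.27×10⁻²)(484)/746 = 3.42×10⁻² mol L⁻¹
Q = [Mg²⁺][OH⁻]^2 = 2.71×10⁻⁹
Since Q (2.71×10⁻⁹) exceeds Ksp (5.49×10⁻¹²), Mg(OH)₂ will precipitate.

Yes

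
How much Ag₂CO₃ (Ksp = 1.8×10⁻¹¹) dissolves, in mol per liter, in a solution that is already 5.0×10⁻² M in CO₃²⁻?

Ag₂CO₃(s) ⇌ 2 Ag⁺(aq) + CO₃²⁻(aq)
With CO₃²⁻ already at 5.0×10⁻² M and s small, take [CO₃²⁻] ≈ 5.0×10⁻² M and [Ag⁺] = 2s.
Ksp = [Ag⁺]^2[CO₃²⁻] = (2s)^2(5.0×10⁻²)
(2s)^2 = 1.8×10⁻¹¹ / (5.0×10⁻²) = 3.6×10⁻¹⁰
s = 9.5×10⁻⁶ M

9.5×10⁻⁶ M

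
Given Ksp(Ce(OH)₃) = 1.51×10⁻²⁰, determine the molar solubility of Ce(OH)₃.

Ce(OH)₃(s) ⇌ Ce³⁺(aq) + 3 OH⁻(aq)
Let s be the molar solubility. Then [Ce³⁺] = s and [OH⁻] = 3s.
Ksp = [Ce³⁺][OH⁻]^3 = s · (3s)^3 = 27s^4
27s^4 = 1.51×10⁻²⁰  ⇒  s^4 = 5.59×10⁻²²
s = (5.59×10⁻²²)^(1/4) = 4.86×10⁻⁶ mol L⁻¹

4.86×10⁻⁶ M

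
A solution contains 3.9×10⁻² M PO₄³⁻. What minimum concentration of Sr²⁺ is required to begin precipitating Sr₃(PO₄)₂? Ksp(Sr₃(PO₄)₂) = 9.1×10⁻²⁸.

8.4×10⁻⁹ M

A salt starts to precipitate once the ion product Q reaches its Ksp.
Sr₃(PO₄)₂(s) ⇌ 3 Sr²⁺(aq) + 2 PO₄³⁻(aq)
Ksp = [Sr²⁺]^3[PO₄³⁻]^2 = [Sr²⁺]^3(3.9×10⁻²)^2
[Sr²⁺]^3 = 9.1×10⁻²⁸ / (3.9×10⁻²)^2 = 6.0×10⁻²⁵
[Sr²⁺] = 8.4×10⁻⁹ M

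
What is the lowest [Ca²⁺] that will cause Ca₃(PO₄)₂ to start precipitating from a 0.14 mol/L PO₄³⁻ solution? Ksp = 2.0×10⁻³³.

Each salt precipitates once Q = Ksp for that salt.
Ca₃(PO₄)₂(s) ⇌ 3 Ca²⁺(aq) + 2 PO₄³⁻(aq)
Ksp = [Ca²⁺]^3[PO₄³⁻]^2 = [Ca²⁺]^3(0.14)^2
[Ca²⁺]^3 = 2.0×10⁻³³ / (0.14)^2 = 1.0×10⁻³¹
[Ca²⁺] = 4.7×10⁻¹¹ mol/L

4.7×10⁻¹¹ M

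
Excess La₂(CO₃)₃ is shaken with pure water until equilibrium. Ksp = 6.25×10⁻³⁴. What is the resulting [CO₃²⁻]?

2.69×10⁻⁷ M

La₂(CO₃)₃(s) ⇌ 2 La³⁺(aq) + 3 CO₃²⁻(aq)
Call the molar solubility s, so that [La³⁺] = 2s and [CO₃²⁻] = 3s.
Ksp = [La³⁺]^2[CO₃²⁻]^3 = (2s)^2 · (3s)^3 = 108s^5 = 6.25×10⁻³⁴
s = 8.96×10⁻⁸ mol/L
[CO₃²⁻] = 3s = 2.69×10⁻⁷ mol/L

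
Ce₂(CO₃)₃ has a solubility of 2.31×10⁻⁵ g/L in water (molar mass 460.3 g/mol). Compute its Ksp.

Ksp = 3.44×10⁻³⁵

s = (2.31×10⁻⁵ g L⁻¹)/(460.3 g mol⁻¹) = 5.0185×10⁻⁸ M
Ce₂(CO₃)₃(s) ⇌ 2 Ce³⁺(aq) + 3 CO₃²⁻(aq)
For each mole of Ce₂(CO₃)₃ that dissolves per liter, [Ce³⁺] = 2s and [CO₃²⁻] = 3s; let s denote this solubility.
Ksp = [Ce³⁺]^2[CO₃²⁻]^3 = (2s)^2 · (3s)^3 = 108s^5
Ksp = 108 × (5.0185×10⁻⁸)^5 = 3.44×10⁻³⁵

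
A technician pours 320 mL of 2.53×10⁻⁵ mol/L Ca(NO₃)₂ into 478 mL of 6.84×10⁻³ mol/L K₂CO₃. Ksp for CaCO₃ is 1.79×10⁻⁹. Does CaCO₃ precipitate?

Yes

Total volume after mixing = 320 + 478 = 798 mL.
[Ca²⁺] = (2.53×10⁻⁵)(320)/798 = 1.01×10⁻⁵ mol/L
[CO₃²⁻] = (6.84×10⁻³)(478)/798 = 4.10×10⁻³ mol/L
Q = [Ca²⁺][CO₃²⁻] = 4.16×10⁻⁸
Since Q (4.16×10⁻⁸) exceeds Ksp (1.79×10⁻⁹), CaCO₃ will precipitate.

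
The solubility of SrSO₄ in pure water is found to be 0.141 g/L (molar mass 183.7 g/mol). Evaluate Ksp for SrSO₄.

Ksp = 5.89×10⁻⁷

Convert to molarity: s = 0.141 / 183.7 = 7.6756×10⁻⁴ mol/L
SrSO₄(s) ⇌ Sr²⁺(aq) + SO₄²⁻(aq)
For each mole of SrSO₄ that dissolves per liter, [Sr²⁺] = s and [SO₄²⁻] = s; let s denote this solubility.
Ksp = [Sr²⁺][SO₄²⁻] = s · s = s^2
Ksp = (7.6756×10⁻⁴)^2 = 5.89×10⁻⁷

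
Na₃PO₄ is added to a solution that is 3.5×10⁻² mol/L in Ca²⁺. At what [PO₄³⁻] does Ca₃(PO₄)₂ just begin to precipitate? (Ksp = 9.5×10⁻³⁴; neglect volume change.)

4.7×10⁻¹⁵ M

Each salt precipitates once Q = Ksp for that salt.
Ca₃(PO₄)₂(s) ⇌ 3 Ca²⁺(aq) + 2 PO₄³⁻(aq)
Ksp = [Ca²⁺]^3[PO₄³⁻]^2 = [PO₄³⁻]^2(3.5×10⁻²)^3
[PO₄³⁻]^2 = 9.5×10⁻³⁴ / (3.5×10⁻²)^3 = 2.2×10⁻²⁹
[PO₄³⁻] = 4.7×10⁻¹⁵ mol/L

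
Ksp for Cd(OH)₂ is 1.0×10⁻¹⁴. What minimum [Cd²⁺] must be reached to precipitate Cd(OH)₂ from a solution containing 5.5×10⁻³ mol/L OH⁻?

Precipitation begins when Q = Ksp.
Cd(OH)₂(s) ⇌ Cd²⁺(aq) + 2 OH⁻(aq)
Ksp = [Cd²⁺][OH⁻]^2 = [Cd²⁺](5.5×10⁻³)^2
[Cd²⁺] = 1.0×10⁻¹⁴ / (5.5×10⁻³)^2 = 3.3×10⁻¹⁰
[Cd²⁺] = 3.3×10⁻¹⁰ mol/L

3.3×10⁻¹⁰ M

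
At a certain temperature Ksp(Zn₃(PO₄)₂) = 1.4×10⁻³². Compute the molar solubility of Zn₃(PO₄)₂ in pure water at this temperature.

1.7×10⁻⁷ M

Zn₃(PO₄)₂(s) ⇌ 3 Zn²⁺(aq) + 2 PO₄³⁻(aq)
Call the molar solubility s, so that [Zn²⁺] = 3s and [PO₄³⁻] = 2s.
Ksp = [Zn²⁺]^3[PO₄³⁻]^2 = (3s)^3 · (2s)^2 = 108s^5
108s^5 = 1.4×10⁻³²  ⇒  s^5 = 1.3×10⁻³⁴
Taking the 5th root, s = 1.7×10⁻⁷ M.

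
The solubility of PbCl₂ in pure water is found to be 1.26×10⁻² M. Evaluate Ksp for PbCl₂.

Ksp = 8.00×10⁻⁶

PbCl₂(s) ⇌ Pb²⁺(aq) + 2 Cl⁻(aq)
With molar solubility s: [Pb²⁺] = s, [Cl⁻] = 2s.
Ksp = [Pb²⁺][Cl⁻]^2 = s · (2s)^2 = 4s^3
Ksp = 4 × (1.26×10⁻²)^3 = 8.00×10⁻⁶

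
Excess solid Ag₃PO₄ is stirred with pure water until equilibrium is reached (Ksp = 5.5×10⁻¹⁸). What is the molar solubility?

Ag₃PO₄(s) ⇌ 3 Ag⁺(aq) + PO₄³⁻(aq)
With molar solubility s: [Ag⁺] = 3s, [PO₄³⁻] = s.
Ksp = [Ag⁺]^3[PO₄³⁻] = (3s)^3 · s = 27s^4
27s^4 = 5.5×10⁻¹⁸  ⇒  s^4 = 2.0×10⁻¹⁹
s = (2.0×10⁻¹⁹)^(1/4) = 2.1×10⁻⁵ M

2.1×10⁻⁵ M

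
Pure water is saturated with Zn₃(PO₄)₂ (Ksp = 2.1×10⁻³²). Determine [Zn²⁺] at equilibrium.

5.4×10⁻⁷ M

Zn₃(PO₄)₂(s) ⇌ 3 Zn²⁺(aq) + 2 PO₄³⁻(aq)
Let s be the molar solubility. Then [Zn²⁺] = 3s and [PO₄³⁻] = 2s.
Ksp = [Zn²⁺]^3[PO₄³⁻]^2 = (3s)^3 · (2s)^2 = 108s^5 = 2.1×10⁻³²
s = 1.8×10⁻⁷ mol L⁻¹
[Zn²⁺] = 3s = 5.4×10⁻⁷ mol L⁻¹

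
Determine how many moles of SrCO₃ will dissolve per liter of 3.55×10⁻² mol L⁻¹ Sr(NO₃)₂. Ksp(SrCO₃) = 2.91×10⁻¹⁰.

SrCO₃(s) ⇌ Sr²⁺(aq) + CO₃²⁻(aq)
The solution already contains Sr²⁺ at 3.55×10⁻² mol L⁻¹. Let s be the molar solubility of SrCO₃.
[Sr²⁺] ≈ 3.55×10⁻² mol L⁻¹ (common ion dominates); [CO₃²⁻] = s.
Ksp = [Sr²⁺][CO₃²⁻] = (3.55×10⁻²)s
s = 2.91×10⁻¹⁰ / (3.55×10⁻²) = 8.20×10⁻⁹
s = 8.20×10⁻⁹ mol L⁻¹

8.20×10⁻⁹ M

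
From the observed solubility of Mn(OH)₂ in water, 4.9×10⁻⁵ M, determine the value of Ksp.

Ksp = 4.7×10⁻¹³

Mn(OH)₂(s) ⇌ Mn²⁺(aq) + 2 OH⁻(aq)
Call the molar solubility s, so that [Mn²⁺] = s and [OH⁻] = 2s.
Ksp = [Mn²⁺][OH⁻]^2 = s · (2s)^2 = 4s^3
Ksp = 4 × (4.9×10⁻⁵)^3 = 4.7×10⁻¹³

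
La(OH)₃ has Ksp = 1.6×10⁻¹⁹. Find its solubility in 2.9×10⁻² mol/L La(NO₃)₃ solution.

5.9×10⁻⁷ M

La(OH)₃(s) ⇌ La³⁺(aq) + 3 OH⁻(aq)
With La³⁺ already at 2.9×10⁻² mol/L and s small, take [La³⁺] ≈ 2.9×10⁻² mol/L and [OH⁻] = 3s.
Ksp = [La³⁺][OH⁻]^3 = (2.9×10⁻²)(3s)^3
(3s)^3 = 1.6×10⁻¹⁹ / (2.9×10⁻²) = 5.5×10⁻¹⁸
s = 5.9×10⁻⁷ mol/L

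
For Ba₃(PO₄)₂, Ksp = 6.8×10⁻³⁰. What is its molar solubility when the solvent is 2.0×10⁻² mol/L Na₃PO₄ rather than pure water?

8.6×10⁻¹⁰ M

Ba₃(PO₄)₂(s) ⇌ 3 Ba²⁺(aq) + 2 PO₄³⁻(aq)
With PO₄³⁻ already at 2.0×10⁻² mol/L and s small, take [PO₄³⁻] ≈ 2.0×10⁻² mol/L and [Ba²⁺] = 3s.
Ksp = [Ba²⁺]^3[PO₄³⁻]^2 = (3s)^3(2.0×10⁻²)^2
(3s)^3 = 6.8×10⁻³⁰ / (2.0×10⁻²)^2 = 1.7×10⁻²⁶
s = 8.6×10⁻¹⁰ mol/L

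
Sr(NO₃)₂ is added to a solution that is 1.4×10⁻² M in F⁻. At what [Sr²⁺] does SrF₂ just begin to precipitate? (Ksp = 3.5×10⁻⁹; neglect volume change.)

1.8×10⁻⁵ M

Precipitation of each salt begins when its ion product equals Ksp.
SrF₂(s) ⇌ Sr²⁺(aq) + 2 F⁻(aq)
Ksp = [Sr²⁺][F⁻]^2 = [Sr²⁺](1.4×10⁻²)^2
[Sr²⁺] = 3.5×10⁻⁹ / (1.4×10⁻²)^2 = 1.8×10⁻⁵
[Sr²⁺] = 1.8×10⁻⁵ M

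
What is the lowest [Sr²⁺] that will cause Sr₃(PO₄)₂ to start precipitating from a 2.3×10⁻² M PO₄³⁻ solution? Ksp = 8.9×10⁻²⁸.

Precipitation begins when Q = Ksp.
Sr₃(PO₄)₂(s) ⇌ 3 Sr²⁺(aq) + 2 PO₄³⁻(aq)
Ksp = [Sr²⁺]^3[PO₄³⁻]^2 = [Sr²⁺]^3(2.3×10⁻²)^2
[Sr²⁺]^3 = 8.9×10⁻²⁸ / (2.3×10⁻²)^2 = 1.7×10⁻²⁴
[Sr²⁺] = 1.2×10⁻⁸ M

1.2×10⁻⁸ M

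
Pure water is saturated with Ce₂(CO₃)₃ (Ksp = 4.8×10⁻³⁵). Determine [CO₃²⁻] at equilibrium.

1.6×10⁻⁷ M

Ce₂(CO₃)₃(s) ⇌ 2 Ce³⁺(aq) + 3 CO₃²⁻(aq)
For each mole of Ce₂(CO₃)₃ that dissolves per liter, [Ce³⁺] = 2s and [CO₃²⁻] = 3s; let s denote this solubility.
Ksp = [Ce³⁺]^2[CO₃²⁻]^3 = (2s)^2 · (3s)^3 = 108s^5 = 4.8×10⁻³⁵
s = 5.4×10⁻⁸ mol L⁻¹
[CO₃²⁻] = 3s = 1.6×10⁻⁷ mol L⁻¹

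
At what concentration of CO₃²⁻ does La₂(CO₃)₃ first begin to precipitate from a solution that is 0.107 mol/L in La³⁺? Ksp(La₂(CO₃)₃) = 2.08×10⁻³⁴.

2.63×10⁻¹¹ M

Precipitation of each salt begins when its ion product equals Ksp.
La₂(CO₃)₃(s) ⇌ 2 La³⁺(aq) + 3 CO₃²⁻(aq)
Ksp = [La³⁺]^2[CO₃²⁻]^3 = [CO₃²⁻]^3(0.107)^2
[CO₃²⁻]^3 = 2.08×10⁻³⁴ / (0.107)^2 = 1.82×10⁻³²
[CO₃²⁻] = 2.63×10⁻¹¹ mol/L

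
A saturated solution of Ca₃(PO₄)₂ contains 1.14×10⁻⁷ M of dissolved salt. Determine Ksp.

Ca₃(PO₄)₂(s) ⇌ 3 Ca²⁺(aq) + 2 PO₄³⁻(aq)
If s mol/L of Ca₃(PO₄)₂ dissolves, [Ca²⁺] = 3s and [PO₄³⁻] = 2s.
Ksp = [Ca²⁺]^3[PO₄³⁻]^2 = (3s)^3 · (2s)^2 = 108s^5
Ksp = 108 × (1.14×10⁻⁷)^5 = 2.08×10⁻³³

Ksp = 2.08×10⁻³³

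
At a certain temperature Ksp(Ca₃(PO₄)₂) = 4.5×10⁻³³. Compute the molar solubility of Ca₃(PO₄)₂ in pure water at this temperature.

Ca₃(PO₄)₂(s) ⇌ 3 Ca²⁺(aq) + 2 PO₄³⁻(aq)
If s mol/L of Ca₃(PO₄)₂ dissolves, [Ca²⁺] = 3s and [PO₄³⁻] = 2s.
Ksp = [Ca²⁺]^3[PO₄³⁻]^2 = (3s)^3 · (2s)^2 = 108s^5
108s^5 = 4.5×10⁻³³  ⇒  s^5 = 4.2×10⁻³⁵
s = 1.3×10⁻⁷ mol/L

1.3×10⁻⁷ M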